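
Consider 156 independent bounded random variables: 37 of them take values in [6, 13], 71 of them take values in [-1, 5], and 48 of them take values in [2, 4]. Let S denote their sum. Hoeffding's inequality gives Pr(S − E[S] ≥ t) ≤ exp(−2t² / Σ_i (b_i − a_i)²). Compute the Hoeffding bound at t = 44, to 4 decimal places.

Σ(b_i − a_i)² = 37·7² + 71·6² + 48·2² = 4561.
Exponent = 2·44² / 4561 = 0.84894.
Bound = exp(−0.84894) = 0.42787.

0.4279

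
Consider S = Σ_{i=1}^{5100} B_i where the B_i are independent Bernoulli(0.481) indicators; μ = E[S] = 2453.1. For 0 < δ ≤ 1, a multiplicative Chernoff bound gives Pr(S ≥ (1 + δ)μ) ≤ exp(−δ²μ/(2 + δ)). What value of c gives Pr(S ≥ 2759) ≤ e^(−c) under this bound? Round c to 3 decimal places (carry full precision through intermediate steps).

Write 2759 = (1 + δ)μ, so δ = 2759/2453.1 − 1 = 0.1246994…
Then the exponent is δ²μ/(2 + δ) = (2759 − μ)² / (μ·(2 + δ)) = 17.953380.

17.953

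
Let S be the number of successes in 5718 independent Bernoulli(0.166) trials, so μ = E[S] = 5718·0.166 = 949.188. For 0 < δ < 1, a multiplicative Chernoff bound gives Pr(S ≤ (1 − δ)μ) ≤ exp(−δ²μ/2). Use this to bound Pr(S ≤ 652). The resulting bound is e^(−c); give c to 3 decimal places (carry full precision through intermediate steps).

46.524

Write 652 = (1 − δ)μ, so δ = 1 − 652/949.188 = 0.3130971…
Then the exponent is δ²μ/2 = (μ − 652)²/(2μ) = 46.524349.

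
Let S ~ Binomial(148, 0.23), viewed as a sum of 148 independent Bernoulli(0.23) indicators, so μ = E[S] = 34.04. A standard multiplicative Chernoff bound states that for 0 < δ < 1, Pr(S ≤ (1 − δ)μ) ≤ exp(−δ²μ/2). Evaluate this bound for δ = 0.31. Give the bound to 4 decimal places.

0.1948

Exponent = δ²μ/2 = 0.31²·34.04/2 = 1.6356.
Bound = exp(−1.6356) = 0.19483.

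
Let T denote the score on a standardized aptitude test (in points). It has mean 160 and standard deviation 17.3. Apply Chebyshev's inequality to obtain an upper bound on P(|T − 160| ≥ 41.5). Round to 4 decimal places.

Chebyshev: P(|T − μ| ≥ t) ≤ Var(T)/t².
Var(T) = σ² = 17.3² = 299.29.
Bound = 299.29 / 1722.25 = 0.1738.

0.1738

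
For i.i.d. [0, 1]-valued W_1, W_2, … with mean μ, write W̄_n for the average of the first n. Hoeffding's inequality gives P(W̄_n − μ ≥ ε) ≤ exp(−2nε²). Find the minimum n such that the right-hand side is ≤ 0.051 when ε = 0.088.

Require exp(−2nε²) ≤ 0.051, i.e. 2nε² ≥ ln(1/0.051) = 2.975930.
So n ≥ 2.975930 / (2·0.088²) = 192.144.
The smallest integer n is 193.

193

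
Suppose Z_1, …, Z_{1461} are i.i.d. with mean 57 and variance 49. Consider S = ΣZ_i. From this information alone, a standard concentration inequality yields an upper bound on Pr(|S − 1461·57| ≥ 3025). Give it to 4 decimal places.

0.0078

With mean and variance of each term known, Chebyshev's inequality bounds the deviation of the sum (or sample mean).
Var(S) = n·Var(Z_i) = 1461·49 = 71589.
Chebyshev: Pr(|S − 1461·57| ≥ 3025) ≤ Var(S)/3025² = 71589/9150625 = 0.0078.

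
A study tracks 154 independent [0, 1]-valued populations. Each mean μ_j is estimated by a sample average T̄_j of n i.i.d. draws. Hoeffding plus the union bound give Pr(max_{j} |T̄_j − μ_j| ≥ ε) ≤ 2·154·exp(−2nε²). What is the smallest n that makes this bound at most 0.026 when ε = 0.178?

149

Need 2·154·exp(−2nε²) ≤ 0.026, i.e. exp(−2nε²) ≤ 0.026/308.
So 2nε² ≥ ln(308/0.026) = 9.379759.
Hence n ≥ 9.379759/(2·0.178²) = 148.020.
The smallest integer n is 149.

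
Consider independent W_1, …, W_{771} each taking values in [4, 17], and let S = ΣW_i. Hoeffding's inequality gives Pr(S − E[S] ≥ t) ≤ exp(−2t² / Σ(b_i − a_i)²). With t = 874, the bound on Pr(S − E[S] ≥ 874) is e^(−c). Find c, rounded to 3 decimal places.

Σ(b_i − a_i)² = 771·(13)² = 130299.
c = 2t²/130299 = 2·874²/130299 = 11.7250.

11.725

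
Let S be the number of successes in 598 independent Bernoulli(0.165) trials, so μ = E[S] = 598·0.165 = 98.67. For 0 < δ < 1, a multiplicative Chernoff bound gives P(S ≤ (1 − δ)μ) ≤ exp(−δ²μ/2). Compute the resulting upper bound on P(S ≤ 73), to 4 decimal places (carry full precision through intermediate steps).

0.0355

Write 73 = (1 − δ)μ, so δ = 1 − 73/98.67 = 0.2601601…
Then the exponent is δ²μ/2 = (μ − 73)²/(2μ) = 3.339155.
Bound = exp(−3.339155) = 0.03547.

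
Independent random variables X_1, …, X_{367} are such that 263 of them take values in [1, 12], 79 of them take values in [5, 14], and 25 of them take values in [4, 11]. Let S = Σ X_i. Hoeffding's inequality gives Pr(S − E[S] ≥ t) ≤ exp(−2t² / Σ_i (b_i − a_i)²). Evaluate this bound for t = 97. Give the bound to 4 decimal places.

Σ(b_i − a_i)² = 263·11² + 79·9² + 25·7² = 39447.
Exponent = 2·97² / 39447 = 0.47705.
Bound = exp(−0.47705) = 0.62061.

0.6206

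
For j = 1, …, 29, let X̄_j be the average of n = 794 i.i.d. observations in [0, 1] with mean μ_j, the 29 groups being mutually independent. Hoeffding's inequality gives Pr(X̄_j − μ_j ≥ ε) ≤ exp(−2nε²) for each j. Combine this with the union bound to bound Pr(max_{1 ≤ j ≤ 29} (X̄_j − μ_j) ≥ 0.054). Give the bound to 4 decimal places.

0.2827

Per-experiment Hoeffding bound: exp(−2·794·0.054²) = exp(−4.63061) = 0.0097488.
Union bound over 29 events: 29·0.0097488 = 0.28272.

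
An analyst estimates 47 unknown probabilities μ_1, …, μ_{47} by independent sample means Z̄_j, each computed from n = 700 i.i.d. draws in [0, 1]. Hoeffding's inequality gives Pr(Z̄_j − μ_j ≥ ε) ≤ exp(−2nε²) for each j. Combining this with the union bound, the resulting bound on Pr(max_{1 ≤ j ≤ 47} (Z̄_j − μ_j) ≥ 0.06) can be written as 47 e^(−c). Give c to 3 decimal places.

5.040

Union bound over the 47 events: Pr(max_{1 ≤ j ≤ 47} (Z̄_j − μ_j) ≥ 0.06) ≤ 47·exp(−2nε²) = 47 exp(−2·700·0.06²).
So c = 2·700·0.06² = 5.0400.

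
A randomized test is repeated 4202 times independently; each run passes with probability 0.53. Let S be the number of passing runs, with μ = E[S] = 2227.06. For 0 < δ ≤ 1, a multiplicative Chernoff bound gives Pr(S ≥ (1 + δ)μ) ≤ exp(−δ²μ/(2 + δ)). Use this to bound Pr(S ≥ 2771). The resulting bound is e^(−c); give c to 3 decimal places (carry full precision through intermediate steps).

Write 2771 = (1 + δ)μ, so δ = 2771/2227.06 − 1 = 0.2442413…
Then the exponent is δ²μ/(2 + δ) = (2771 − μ)² / (μ·(2 + δ)) = 59.197113.

59.197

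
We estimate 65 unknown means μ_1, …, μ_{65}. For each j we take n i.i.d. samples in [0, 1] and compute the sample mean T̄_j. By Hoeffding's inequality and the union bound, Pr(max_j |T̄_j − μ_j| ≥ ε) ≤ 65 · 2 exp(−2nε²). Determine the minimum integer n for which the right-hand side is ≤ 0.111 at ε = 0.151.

155

Need 2·65·exp(−2nε²) ≤ 0.111, i.e. exp(−2nε²) ≤ 0.111/130.
So 2nε² ≥ ln(130/0.111) = 7.065760.
Hence n ≥ 7.065760/(2·0.151²) = 154.944.
The smallest integer n is 155.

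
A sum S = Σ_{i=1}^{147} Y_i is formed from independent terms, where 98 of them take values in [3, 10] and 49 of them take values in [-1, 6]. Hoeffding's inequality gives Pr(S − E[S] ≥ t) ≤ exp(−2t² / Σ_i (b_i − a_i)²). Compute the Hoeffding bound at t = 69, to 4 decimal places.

0.2666

Σ(b_i − a_i)² = 98·7² + 49·7² = 7203.
Exponent = 2·69² / 7203 = 1.32195.
Bound = exp(−1.32195) = 0.26662.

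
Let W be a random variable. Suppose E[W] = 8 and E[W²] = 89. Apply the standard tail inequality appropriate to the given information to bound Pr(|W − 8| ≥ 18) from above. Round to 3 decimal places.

0.077

The first two moments determine the variance, so Chebyshev's inequality is the sharpest standard bound available.
Var(W) = E[W²] − (E[W])² = 89 − 64 = 25.
Chebyshev's inequality: Pr(|W − μ| ≥ t) ≤ Var(W)/t² = 25/324 = 0.0772.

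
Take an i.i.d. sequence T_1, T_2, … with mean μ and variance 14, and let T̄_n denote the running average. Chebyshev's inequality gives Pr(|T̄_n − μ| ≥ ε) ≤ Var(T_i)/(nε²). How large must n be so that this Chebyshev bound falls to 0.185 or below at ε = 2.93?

Require 14/(n·2.93²) ≤ 0.185, i.e. n ≥ 14/(0.185·2.93²) = 8.815.
The smallest integer n is 9.

9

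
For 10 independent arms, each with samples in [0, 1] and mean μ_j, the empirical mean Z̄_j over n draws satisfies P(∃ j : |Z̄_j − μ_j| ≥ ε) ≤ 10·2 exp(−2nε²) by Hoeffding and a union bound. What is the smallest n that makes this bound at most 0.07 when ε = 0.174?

94

Need 2·10·exp(−2nε²) ≤ 0.07, i.e. exp(−2nε²) ≤ 0.07/20.
So 2nε² ≥ ln(20/0.07) = 5.654992.
Hence n ≥ 5.654992/(2·0.174²) = 93.391.
The smallest integer n is 94.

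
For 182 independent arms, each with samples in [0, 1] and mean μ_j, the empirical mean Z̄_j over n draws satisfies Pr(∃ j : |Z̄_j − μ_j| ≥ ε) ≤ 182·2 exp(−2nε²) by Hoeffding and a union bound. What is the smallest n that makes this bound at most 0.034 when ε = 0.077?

783

Need 2·182·exp(−2nε²) ≤ 0.034, i.e. exp(−2nε²) ≤ 0.034/364.
So 2nε² ≥ ln(364/0.034) = 9.278549.
Hence n ≥ 9.278549/(2·0.077²) = 782.472.
The smallest integer n is 783.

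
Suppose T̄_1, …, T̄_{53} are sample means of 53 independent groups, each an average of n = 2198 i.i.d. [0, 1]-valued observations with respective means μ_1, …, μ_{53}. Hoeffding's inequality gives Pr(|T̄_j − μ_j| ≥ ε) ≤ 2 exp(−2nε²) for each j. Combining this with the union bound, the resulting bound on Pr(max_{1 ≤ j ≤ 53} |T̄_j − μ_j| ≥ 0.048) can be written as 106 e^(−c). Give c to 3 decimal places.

Union bound over the 53 events: Pr(max_{1 ≤ j ≤ 53} |T̄_j − μ_j| ≥ 0.048) ≤ 53·2·exp(−2nε²) = 106 exp(−2·2198·0.048²).
So c = 2·2198·0.048² = 10.1284.

10.128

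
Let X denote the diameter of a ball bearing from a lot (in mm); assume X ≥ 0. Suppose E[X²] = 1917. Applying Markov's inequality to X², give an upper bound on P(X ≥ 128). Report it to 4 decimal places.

Since X ≥ 0, the event {X ≥ 128} is the same as {X² ≥ 16384}.
Markov's inequality applied to X² gives P(X² ≥ 16384) ≤ E[X²]/16384 = 1917/16384 = 0.1170.

0.1170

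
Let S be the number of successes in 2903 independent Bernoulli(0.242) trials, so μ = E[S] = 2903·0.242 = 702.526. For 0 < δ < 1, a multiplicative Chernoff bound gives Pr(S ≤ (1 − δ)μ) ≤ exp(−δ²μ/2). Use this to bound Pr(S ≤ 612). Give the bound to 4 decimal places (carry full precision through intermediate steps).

Write 612 = (1 − δ)μ, so δ = 1 − 612/702.526 = 0.1288579…
Then the exponent is δ²μ/2 = (μ − 612)²/(2μ) = 5.832494.
Bound = exp(−5.832494) = 0.00293.

0.0029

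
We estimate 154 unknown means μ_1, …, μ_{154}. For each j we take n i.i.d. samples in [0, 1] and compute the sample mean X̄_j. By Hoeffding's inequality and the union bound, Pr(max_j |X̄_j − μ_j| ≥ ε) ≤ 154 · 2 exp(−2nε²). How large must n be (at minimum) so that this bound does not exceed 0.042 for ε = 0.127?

Need 2·154·exp(−2nε²) ≤ 0.042, i.e. exp(−2nε²) ≤ 0.042/308.
So 2nε² ≥ ln(308/0.042) = 8.900185.
Hence n ≥ 8.900185/(2·0.127²) = 275.906.
The smallest integer n is 276.

276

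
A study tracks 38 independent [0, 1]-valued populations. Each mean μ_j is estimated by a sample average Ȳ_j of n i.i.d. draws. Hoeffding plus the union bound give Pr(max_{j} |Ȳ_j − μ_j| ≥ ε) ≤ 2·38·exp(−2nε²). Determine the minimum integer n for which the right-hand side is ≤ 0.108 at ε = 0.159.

130

Need 2·38·exp(−2nε²) ≤ 0.108, i.e. exp(−2nε²) ≤ 0.108/76.
So 2nε² ≥ ln(76/0.108) = 6.556357.
Hence n ≥ 6.556357/(2·0.159²) = 129.670.
The smallest integer n is 130.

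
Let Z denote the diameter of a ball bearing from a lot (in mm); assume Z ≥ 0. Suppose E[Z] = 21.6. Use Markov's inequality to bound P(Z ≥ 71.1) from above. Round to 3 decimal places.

Markov's inequality: for a non-negative random variable, P(Z ≥ a) ≤ E[Z]/a.
Here E[Z] = 21.6 and a = 71.1, so the bound is 21.6/71.1 = 0.3038.

0.304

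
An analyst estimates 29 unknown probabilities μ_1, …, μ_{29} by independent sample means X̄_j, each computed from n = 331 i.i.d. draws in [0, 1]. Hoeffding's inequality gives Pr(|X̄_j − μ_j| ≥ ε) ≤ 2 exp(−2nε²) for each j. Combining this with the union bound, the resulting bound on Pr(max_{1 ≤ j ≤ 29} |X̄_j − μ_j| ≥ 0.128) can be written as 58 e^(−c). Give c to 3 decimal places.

Union bound over the 29 events: Pr(max_{1 ≤ j ≤ 29} |X̄_j − μ_j| ≥ 0.128) ≤ 29·2·exp(−2nε²) = 58 exp(−2·331·0.128²).
So c = 2·331·0.128² = 10.8462.

10.846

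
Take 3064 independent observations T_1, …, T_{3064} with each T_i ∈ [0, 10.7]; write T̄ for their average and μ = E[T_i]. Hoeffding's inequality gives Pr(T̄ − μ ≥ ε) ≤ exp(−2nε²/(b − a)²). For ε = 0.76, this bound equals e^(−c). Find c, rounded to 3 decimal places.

30.916

c = 2nε²/(b − a)² = 2·3064·0.76² / 10.7² = 30.9157.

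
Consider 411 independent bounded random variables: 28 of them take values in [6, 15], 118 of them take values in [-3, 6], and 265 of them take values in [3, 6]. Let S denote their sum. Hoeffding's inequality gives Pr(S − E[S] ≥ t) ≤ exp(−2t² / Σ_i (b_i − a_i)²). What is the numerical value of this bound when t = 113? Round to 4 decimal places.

0.1658

Σ(b_i − a_i)² = 28·9² + 118·9² + 265·3² = 14211.
Exponent = 2·113² / 14211 = 1.79706.
Bound = exp(−1.79706) = 0.16579.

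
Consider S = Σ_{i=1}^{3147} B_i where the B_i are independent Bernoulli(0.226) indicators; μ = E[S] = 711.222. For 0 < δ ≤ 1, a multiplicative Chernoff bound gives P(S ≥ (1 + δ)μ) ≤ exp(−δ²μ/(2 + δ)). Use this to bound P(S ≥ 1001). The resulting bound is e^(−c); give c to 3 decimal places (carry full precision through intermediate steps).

Write 1001 = (1 + δ)μ, so δ = 1001/711.222 − 1 = 0.4074368…
Then the exponent is δ²μ/(2 + δ) = (1001 − μ)² / (μ·(2 + δ)) = 49.042291.

49.042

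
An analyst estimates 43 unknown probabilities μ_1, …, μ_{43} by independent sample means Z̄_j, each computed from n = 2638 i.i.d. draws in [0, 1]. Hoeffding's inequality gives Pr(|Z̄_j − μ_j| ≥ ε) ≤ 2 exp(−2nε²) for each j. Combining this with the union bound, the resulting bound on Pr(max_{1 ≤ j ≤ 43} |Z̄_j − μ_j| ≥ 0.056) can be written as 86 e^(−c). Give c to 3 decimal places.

Union bound over the 43 events: Pr(max_{1 ≤ j ≤ 43} |Z̄_j − μ_j| ≥ 0.056) ≤ 43·2·exp(−2nε²) = 86 exp(−2·2638·0.056²).
So c = 2·2638·0.056² = 16.5455.

16.546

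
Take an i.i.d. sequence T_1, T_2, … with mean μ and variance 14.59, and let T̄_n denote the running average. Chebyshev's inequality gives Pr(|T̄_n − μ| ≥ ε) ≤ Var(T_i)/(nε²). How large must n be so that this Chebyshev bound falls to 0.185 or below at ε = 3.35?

8

Require 14.59/(n·3.35²) ≤ 0.185, i.e. n ≥ 14.59/(0.185·3.35²) = 7.027.
The smallest integer n is 8.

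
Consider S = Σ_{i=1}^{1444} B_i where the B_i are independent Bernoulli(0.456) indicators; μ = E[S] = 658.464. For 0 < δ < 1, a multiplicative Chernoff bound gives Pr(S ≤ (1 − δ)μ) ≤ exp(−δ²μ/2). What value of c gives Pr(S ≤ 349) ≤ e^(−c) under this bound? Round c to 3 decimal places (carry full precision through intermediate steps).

Write 349 = (1 − δ)μ, so δ = 1 − 349/658.464 = 0.4699786…
Then the exponent is δ²μ/2 = (μ − 349)²/(2μ) = 72.720731.

72.721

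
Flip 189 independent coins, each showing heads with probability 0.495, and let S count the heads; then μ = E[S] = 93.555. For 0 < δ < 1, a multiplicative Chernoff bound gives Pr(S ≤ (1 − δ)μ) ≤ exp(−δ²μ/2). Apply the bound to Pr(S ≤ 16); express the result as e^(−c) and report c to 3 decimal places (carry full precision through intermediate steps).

32.146

Write 16 = (1 − δ)μ, so δ = 1 − 16/93.555 = 0.8289776…
Then the exponent is δ²μ/2 = (μ − 16)²/(2μ) = 32.145679.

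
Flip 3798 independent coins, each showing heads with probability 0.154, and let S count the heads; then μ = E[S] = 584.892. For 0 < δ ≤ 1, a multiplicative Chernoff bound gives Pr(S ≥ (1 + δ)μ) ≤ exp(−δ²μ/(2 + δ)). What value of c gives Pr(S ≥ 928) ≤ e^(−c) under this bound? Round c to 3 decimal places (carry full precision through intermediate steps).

Write 928 = (1 + δ)μ, so δ = 928/584.892 − 1 = 0.5866177…
Then the exponent is δ²μ/(2 + δ) = (928 − μ)² / (μ·(2 + δ)) = 77.813287.

77.813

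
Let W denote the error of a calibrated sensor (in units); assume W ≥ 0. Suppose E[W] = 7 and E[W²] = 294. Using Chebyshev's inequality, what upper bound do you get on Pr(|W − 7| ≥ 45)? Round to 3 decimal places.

0.121

Var(W) = E[W²] − (E[W])² = 294 − 49 = 245.
Chebyshev's inequality: Pr(|W − μ| ≥ t) ≤ Var(W)/t² = 245/2025 = 0.1210.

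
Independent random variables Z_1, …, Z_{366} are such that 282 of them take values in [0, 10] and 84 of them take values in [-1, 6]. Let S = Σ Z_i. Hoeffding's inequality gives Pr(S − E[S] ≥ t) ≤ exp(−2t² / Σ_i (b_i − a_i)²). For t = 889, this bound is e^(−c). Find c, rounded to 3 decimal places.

Σ(b_i − a_i)² = 282·10² + 84·7² = 32316.
c = 2t² / 32316 = 2·889² / 32316 = 48.9121.

48.912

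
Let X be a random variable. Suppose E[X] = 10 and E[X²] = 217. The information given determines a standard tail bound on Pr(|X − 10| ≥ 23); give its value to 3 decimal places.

0.221

The first two moments determine the variance, so Chebyshev's inequality is the sharpest standard bound available.
Var(X) = E[X²] − (E[X])² = 217 − 100 = 117.
Chebyshev's inequality: Pr(|X − μ| ≥ t) ≤ Var(X)/t² = 117/529 = 0.2212.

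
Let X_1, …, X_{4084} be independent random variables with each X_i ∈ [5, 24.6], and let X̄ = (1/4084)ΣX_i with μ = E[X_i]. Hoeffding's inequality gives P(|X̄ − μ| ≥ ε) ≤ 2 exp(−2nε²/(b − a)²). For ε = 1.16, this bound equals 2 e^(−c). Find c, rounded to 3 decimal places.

c = 2nε²/(b − a)² = 2·4084·1.16² / 19.6² = 28.6101.

28.610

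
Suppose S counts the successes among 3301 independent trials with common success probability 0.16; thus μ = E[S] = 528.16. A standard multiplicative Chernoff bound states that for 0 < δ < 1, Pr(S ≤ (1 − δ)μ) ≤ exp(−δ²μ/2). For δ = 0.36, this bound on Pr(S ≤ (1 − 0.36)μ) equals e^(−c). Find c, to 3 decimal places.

c = δ²μ/2 = 0.36²·528.16/2 = 34.2248.

34.225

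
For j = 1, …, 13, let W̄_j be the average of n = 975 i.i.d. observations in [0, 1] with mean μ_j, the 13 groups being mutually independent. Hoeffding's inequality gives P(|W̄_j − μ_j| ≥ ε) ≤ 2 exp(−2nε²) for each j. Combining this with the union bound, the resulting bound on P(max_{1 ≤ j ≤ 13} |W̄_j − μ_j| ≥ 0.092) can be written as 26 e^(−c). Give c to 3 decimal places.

Union bound over the 13 events: P(max_{1 ≤ j ≤ 13} |W̄_j − μ_j| ≥ 0.092) ≤ 13·2·exp(−2nε²) = 26 exp(−2·975·0.092²).
So c = 2·975·0.092² = 16.5048.

16.505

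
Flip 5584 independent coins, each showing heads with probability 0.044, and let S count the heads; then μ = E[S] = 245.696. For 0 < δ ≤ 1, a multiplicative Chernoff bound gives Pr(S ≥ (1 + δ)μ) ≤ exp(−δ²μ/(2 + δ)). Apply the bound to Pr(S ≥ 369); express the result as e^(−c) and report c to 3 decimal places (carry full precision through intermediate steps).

24.734

Write 369 = (1 + δ)μ, so δ = 369/245.696 − 1 = 0.501856…
Then the exponent is δ²μ/(2 + δ) = (369 − μ)² / (μ·(2 + δ)) = 24.733976.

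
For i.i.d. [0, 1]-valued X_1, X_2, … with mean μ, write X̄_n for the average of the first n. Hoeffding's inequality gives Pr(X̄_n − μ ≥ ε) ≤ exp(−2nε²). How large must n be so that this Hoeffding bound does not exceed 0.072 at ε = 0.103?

Require exp(−2nε²) ≤ 0.072, i.e. 2nε² ≥ ln(1/0.072) = 2.631089.
So n ≥ 2.631089 / (2·0.103²) = 124.003.
The smallest integer n is 125.

125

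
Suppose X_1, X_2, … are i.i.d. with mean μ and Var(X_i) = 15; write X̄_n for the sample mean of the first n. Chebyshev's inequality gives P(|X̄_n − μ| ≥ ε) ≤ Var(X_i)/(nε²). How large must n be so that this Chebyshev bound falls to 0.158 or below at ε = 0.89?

120

Require 15/(n·0.89²) ≤ 0.158, i.e. n ≥ 15/(0.158·0.89²) = 119.854.
The smallest integer n is 120.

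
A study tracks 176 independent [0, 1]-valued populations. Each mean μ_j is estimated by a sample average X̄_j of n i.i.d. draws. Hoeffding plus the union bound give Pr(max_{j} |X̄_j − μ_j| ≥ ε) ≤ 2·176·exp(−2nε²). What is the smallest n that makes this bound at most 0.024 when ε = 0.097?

Need 2·176·exp(−2nε²) ≤ 0.024, i.e. exp(−2nε²) ≤ 0.024/352.
So 2nε² ≥ ln(352/0.024) = 9.593333.
Hence n ≥ 9.593333/(2·0.097²) = 509.796.
The smallest integer n is 510.

510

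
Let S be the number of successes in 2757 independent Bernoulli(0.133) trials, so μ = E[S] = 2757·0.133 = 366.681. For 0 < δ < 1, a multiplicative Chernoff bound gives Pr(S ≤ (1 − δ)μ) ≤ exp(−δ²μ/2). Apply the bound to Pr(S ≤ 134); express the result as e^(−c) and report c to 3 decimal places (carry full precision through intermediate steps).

73.825

Write 134 = (1 − δ)μ, so δ = 1 − 134/366.681 = 0.6345597…
Then the exponent is δ²μ/2 = (μ − 134)²/(2μ) = 73.824997.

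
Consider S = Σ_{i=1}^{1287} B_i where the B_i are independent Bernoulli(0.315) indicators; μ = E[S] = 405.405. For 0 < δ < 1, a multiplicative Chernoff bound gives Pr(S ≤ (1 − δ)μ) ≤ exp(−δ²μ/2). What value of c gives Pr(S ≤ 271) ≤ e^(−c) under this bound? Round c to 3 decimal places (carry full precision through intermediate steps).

Write 271 = (1 − δ)μ, so δ = 1 − 271/405.405 = 0.3315327…
Then the exponent is δ²μ/2 = (μ − 271)²/(2μ) = 22.279824.

22.280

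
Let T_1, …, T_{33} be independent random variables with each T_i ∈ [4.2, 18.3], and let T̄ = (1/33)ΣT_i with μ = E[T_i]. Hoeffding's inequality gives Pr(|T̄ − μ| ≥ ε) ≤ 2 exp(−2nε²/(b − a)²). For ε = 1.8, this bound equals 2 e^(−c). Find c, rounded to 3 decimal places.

1.076

c = 2nε²/(b − a)² = 2·33·1.8² / 14.1² = 1.0756.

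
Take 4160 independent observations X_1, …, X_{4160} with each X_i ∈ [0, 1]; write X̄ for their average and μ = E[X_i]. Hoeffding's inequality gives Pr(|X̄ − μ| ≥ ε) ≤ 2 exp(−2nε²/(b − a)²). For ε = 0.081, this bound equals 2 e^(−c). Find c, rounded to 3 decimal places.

c = 2nε²/(b − a)² = 2·4160·0.081² / 1² = 54.5875.

54.588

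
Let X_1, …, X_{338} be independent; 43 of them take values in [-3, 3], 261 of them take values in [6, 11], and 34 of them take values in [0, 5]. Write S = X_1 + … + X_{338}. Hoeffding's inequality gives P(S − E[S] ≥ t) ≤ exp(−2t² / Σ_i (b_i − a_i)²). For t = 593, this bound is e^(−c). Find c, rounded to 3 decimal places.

Σ(b_i − a_i)² = 43·6² + 261·5² + 34·5² = 8923.
c = 2t² / 8923 = 2·593² / 8923 = 78.8186.

78.819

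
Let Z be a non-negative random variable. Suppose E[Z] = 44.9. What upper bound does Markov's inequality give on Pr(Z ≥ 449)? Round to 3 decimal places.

0.100

Markov's inequality: for a non-negative random variable, Pr(Z ≥ a) ≤ E[Z]/a.
Here E[Z] = 44.9 and a = 449, so the bound is 44.9/449 = 0.1000.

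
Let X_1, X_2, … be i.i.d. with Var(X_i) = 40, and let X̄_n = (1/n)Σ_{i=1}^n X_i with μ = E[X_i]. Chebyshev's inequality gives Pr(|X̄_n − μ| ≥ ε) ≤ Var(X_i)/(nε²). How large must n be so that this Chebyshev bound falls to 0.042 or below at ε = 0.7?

1944

Require 40/(n·0.7²) ≤ 0.042, i.e. n ≥ 40/(0.042·0.7²) = 1943.635.
The smallest integer n is 1944.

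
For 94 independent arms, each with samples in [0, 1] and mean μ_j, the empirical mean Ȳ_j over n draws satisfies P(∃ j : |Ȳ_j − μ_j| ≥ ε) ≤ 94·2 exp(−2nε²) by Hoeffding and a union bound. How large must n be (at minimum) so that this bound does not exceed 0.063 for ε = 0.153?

171

Need 2·94·exp(−2nε²) ≤ 0.063, i.e. exp(−2nε²) ≤ 0.063/188.
So 2nε² ≥ ln(188/0.063) = 8.001063.
Hence n ≥ 8.001063/(2·0.153²) = 170.897.
The smallest integer n is 171.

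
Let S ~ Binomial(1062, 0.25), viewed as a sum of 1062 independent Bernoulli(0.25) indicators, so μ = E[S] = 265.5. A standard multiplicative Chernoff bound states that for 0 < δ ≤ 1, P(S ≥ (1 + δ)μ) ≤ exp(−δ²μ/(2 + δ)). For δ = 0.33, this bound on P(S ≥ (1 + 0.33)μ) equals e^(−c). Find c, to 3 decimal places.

c = δ²μ/(2 + δ) = 0.33²·265.5/(2 + 0.33) = 12.4090.

12.409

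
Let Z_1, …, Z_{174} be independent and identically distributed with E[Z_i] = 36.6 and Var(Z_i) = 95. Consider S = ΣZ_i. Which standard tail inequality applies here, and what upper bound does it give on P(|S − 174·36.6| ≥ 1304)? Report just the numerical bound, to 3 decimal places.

With mean and variance of each term known, Chebyshev's inequality bounds the deviation of the sum (or sample mean).
Var(S) = n·Var(Z_i) = 174·95 = 16530.
Chebyshev: P(|S − 174·36.6| ≥ 1304) ≤ Var(S)/1304² = 16530/1700416 = 0.0097.

0.010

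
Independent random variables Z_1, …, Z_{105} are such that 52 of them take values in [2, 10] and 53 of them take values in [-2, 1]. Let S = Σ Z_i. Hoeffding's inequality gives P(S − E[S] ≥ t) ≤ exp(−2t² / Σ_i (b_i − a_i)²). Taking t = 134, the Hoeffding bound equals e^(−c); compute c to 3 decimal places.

9.438

Σ(b_i − a_i)² = 52·8² + 53·3² = 3805.
c = 2t² / 3805 = 2·134² / 3805 = 9.4381.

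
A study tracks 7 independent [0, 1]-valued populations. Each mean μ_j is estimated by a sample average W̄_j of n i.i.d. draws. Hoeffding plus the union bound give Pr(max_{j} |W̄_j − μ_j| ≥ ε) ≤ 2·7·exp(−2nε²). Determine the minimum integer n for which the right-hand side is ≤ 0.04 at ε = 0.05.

Need 2·7·exp(−2nε²) ≤ 0.04, i.e. exp(−2nε²) ≤ 0.04/14.
So 2nε² ≥ ln(14/0.04) = 5.857933.
Hence n ≥ 5.857933/(2·0.05²) = 1171.587.
The smallest integer n is 1172.

1172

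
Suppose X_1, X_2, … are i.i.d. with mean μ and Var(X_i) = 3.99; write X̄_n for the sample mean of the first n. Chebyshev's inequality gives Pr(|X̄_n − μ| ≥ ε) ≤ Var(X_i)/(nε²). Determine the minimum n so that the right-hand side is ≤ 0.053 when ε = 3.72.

6

Require 3.99/(n·3.72²) ≤ 0.053, i.e. n ≥ 3.99/(0.053·3.72²) = 5.440.
The smallest integer n is 6.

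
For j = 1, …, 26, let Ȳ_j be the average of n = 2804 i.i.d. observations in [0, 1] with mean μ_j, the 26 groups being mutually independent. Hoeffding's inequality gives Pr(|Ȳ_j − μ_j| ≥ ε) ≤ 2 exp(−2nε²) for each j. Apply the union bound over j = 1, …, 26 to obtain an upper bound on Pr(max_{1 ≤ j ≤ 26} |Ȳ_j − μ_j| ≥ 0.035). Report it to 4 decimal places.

0.0540

Per-experiment Hoeffding bound: 2·exp(−2·2804·0.035²) = 2·exp(−6.86980) = 0.0020774.
Union bound over 26 events: 26·0.0020774 = 0.05401.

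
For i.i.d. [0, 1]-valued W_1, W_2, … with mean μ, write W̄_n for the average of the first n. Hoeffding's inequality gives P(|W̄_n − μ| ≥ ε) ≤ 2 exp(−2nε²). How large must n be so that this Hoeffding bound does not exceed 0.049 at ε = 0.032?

1812

Require 2·exp(−2nε²) ≤ 0.049, i.e. 2nε² ≥ ln(2/0.049) = 3.709082.
So n ≥ 3.709082 / (2·0.032²) = 1811.075.
The smallest integer n is 1812.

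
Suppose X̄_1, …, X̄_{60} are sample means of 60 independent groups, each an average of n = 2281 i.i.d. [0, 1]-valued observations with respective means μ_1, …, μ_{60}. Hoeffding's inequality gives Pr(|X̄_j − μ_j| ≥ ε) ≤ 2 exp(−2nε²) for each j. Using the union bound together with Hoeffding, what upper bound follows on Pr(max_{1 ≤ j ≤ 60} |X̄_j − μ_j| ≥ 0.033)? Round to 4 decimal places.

0.8348

Per-experiment Hoeffding bound: 2·exp(−2·2281·0.033²) = 2·exp(−4.96802) = 0.013914.
Union bound over 60 events: 60·0.013914 = 0.83483.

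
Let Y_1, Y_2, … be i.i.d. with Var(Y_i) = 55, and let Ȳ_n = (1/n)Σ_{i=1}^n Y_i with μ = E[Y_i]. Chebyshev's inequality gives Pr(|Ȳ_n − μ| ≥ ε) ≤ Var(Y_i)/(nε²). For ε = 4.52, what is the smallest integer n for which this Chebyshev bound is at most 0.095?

29

Require 55/(n·4.52²) ≤ 0.095, i.e. n ≥ 55/(0.095·4.52²) = 28.338.
The smallest integer n is 29.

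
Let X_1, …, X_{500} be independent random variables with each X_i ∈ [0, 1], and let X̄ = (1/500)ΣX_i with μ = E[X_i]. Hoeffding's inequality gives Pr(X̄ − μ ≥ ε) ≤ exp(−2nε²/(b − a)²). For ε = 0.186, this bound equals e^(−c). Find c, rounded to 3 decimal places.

34.596

c = 2nε²/(b − a)² = 2·500·0.186² / 1² = 34.5960.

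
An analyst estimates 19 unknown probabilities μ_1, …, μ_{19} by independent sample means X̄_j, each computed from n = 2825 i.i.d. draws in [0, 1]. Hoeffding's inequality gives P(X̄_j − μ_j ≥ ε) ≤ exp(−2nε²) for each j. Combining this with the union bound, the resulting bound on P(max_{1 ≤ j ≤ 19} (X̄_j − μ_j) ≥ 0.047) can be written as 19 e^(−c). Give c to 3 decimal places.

12.481

Union bound over the 19 events: P(max_{1 ≤ j ≤ 19} (X̄_j − μ_j) ≥ 0.047) ≤ 19·exp(−2nε²) = 19 exp(−2·2825·0.047²).
So c = 2·2825·0.047² = 12.4809.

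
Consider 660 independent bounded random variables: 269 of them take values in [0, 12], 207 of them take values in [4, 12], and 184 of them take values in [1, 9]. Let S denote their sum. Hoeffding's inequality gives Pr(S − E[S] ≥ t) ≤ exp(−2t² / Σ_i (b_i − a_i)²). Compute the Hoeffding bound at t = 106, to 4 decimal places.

Σ(b_i − a_i)² = 269·12² + 207·8² + 184·8² = 63760.
Exponent = 2·106² / 63760 = 0.35245.
Bound = exp(−0.35245) = 0.70297.

0.7030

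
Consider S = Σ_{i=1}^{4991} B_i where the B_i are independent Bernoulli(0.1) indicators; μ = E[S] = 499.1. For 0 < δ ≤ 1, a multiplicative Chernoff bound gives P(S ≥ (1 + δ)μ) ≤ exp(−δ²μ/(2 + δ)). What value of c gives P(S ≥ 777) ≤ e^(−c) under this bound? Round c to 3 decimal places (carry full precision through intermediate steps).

60.519

Write 777 = (1 + δ)μ, so δ = 777/499.1 − 1 = 0.5568022…
Then the exponent is δ²μ/(2 + δ) = (777 − μ)² / (μ·(2 + δ)) = 60.519089.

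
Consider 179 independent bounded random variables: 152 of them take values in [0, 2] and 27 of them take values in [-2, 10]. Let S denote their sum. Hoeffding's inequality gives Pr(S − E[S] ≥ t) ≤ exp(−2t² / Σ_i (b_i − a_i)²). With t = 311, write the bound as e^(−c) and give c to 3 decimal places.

43.025

Σ(b_i − a_i)² = 152·2² + 27·12² = 4496.
c = 2t² / 4496 = 2·311² / 4496 = 43.0254.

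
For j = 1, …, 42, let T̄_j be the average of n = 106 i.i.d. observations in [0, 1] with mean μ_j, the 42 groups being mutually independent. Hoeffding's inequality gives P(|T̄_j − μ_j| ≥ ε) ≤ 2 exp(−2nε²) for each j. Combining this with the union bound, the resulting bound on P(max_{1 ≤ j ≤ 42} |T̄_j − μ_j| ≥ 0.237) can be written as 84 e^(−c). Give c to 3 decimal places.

Union bound over the 42 events: P(max_{1 ≤ j ≤ 42} |T̄_j − μ_j| ≥ 0.237) ≤ 42·2·exp(−2nε²) = 84 exp(−2·106·0.237²).
So c = 2·106·0.237² = 11.9078.

11.908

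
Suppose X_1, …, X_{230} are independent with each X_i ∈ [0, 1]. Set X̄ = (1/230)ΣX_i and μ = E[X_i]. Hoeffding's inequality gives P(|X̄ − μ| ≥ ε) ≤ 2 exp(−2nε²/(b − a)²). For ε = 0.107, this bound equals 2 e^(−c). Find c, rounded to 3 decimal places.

c = 2nε²/(b − a)² = 2·230·0.107² / 1² = 5.2665.

5.267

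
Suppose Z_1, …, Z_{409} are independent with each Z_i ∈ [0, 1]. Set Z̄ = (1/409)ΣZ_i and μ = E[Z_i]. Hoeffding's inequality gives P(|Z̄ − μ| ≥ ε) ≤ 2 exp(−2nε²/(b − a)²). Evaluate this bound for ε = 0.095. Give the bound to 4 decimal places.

0.0012

Exponent: 2nε²/(b − a)² = 2·409·0.095² / 1² = 7.38245.
Bound = 2·exp(−7.38245) = 0.00124.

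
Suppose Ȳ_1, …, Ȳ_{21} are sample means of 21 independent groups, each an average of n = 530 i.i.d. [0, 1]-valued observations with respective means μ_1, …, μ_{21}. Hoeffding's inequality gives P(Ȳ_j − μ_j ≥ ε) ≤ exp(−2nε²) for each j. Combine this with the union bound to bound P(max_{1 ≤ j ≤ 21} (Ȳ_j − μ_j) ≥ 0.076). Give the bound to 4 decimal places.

Per-experiment Hoeffding bound: exp(−2·530·0.076²) = exp(−6.12256) = 0.0021928.
Union bound over 21 events: 21·0.0021928 = 0.04605.

0.0460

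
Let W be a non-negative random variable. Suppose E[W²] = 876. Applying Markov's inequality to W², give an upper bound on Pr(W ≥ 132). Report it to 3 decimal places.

Since W ≥ 0, the event {W ≥ 132} is the same as {W² ≥ 17424}.
Markov's inequality applied to W² gives Pr(W² ≥ 17424) ≤ E[W²]/17424 = 876/17424 = 0.0503.

0.050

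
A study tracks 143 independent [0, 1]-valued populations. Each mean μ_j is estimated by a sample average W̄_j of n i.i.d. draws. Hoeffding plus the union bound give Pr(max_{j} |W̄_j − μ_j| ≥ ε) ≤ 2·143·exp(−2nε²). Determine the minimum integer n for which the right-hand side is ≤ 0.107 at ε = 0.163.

Need 2·143·exp(−2nε²) ≤ 0.107, i.e. exp(−2nε²) ≤ 0.107/286.
So 2nε² ≥ ln(286/0.107) = 7.890918.
Hence n ≥ 7.890918/(2·0.163²) = 148.499.
The smallest integer n is 149.

149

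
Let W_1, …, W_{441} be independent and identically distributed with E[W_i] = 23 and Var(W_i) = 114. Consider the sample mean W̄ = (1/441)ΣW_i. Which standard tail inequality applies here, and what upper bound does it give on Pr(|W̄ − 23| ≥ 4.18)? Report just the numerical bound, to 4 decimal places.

With mean and variance of each term known, Chebyshev's inequality bounds the deviation of the sum (or sample mean).
Var(W̄) = Var(W_i)/n = 114/441 = 0.2585.
Chebyshev: Pr(|W̄ − 23| ≥ 4.18) ≤ Var(W̄)/(4.18)² = 114/(441·4.18²) = 0.0148.

0.0148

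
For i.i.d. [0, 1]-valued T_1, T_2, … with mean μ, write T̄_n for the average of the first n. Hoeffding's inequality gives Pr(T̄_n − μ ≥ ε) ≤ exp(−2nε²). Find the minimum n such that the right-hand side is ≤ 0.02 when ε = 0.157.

80

Require exp(−2nε²) ≤ 0.02, i.e. 2nε² ≥ ln(1/0.02) = 3.912023.
So n ≥ 3.912023 / (2·0.157²) = 79.355.
The smallest integer n is 80.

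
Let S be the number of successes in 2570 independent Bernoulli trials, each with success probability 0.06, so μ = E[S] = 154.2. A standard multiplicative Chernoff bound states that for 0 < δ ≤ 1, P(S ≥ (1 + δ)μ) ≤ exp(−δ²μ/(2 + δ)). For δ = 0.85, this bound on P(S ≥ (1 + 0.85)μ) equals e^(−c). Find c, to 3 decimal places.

39.091

c = δ²μ/(2 + δ) = 0.85²·154.2/(2 + 0.85) = 39.0911.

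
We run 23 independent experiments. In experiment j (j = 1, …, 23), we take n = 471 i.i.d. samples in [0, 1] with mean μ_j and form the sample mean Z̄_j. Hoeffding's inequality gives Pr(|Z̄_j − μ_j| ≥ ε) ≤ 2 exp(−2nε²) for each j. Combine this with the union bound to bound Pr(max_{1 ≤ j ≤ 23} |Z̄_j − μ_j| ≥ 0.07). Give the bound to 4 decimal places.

Per-experiment Hoeffding bound: 2·exp(−2·471·0.07²) = 2·exp(−4.61580) = 0.019789.
Union bound over 23 events: 23·0.019789 = 0.45514.

0.4551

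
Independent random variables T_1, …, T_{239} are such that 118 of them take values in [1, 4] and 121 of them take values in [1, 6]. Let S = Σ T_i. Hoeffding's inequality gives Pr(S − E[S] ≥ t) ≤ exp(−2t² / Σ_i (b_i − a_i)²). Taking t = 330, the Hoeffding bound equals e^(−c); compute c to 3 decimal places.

Σ(b_i − a_i)² = 118·3² + 121·5² = 4087.
c = 2t² / 4087 = 2·330² / 4087 = 53.2909.

53.291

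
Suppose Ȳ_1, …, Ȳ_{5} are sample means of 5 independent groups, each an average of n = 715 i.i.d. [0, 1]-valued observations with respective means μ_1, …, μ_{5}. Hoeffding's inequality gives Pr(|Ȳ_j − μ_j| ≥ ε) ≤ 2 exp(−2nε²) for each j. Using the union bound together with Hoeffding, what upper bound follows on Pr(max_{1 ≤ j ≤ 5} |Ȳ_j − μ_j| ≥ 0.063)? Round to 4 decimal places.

0.0343

Per-experiment Hoeffding bound: 2·exp(−2·715·0.063²) = 2·exp(−5.67567) = 0.0068567.
Union bound over 5 events: 5·0.0068567 = 0.03428.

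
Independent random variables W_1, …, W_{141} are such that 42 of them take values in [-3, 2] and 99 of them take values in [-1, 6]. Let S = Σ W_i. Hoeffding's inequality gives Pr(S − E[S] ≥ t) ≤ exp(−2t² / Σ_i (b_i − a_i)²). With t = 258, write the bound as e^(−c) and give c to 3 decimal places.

22.560

Σ(b_i − a_i)² = 42·5² + 99·7² = 5901.
c = 2t² / 5901 = 2·258² / 5901 = 22.5602.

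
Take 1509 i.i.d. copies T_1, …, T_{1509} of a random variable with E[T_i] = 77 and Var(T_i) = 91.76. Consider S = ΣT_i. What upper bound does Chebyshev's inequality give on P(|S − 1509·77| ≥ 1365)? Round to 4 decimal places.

Var(S) = n·Var(T_i) = 1509·91.76 = 138465.84.
Chebyshev: P(|S − 1509·77| ≥ 1365) ≤ Var(S)/1365² = 138465.84/1863225 = 0.0743.

0.0743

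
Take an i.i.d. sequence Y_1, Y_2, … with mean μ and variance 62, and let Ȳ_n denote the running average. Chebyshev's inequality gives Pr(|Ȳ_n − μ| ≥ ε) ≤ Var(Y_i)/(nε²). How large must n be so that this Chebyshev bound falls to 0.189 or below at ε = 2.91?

Require 62/(n·2.91²) ≤ 0.189, i.e. n ≥ 62/(0.189·2.91²) = 38.739.
The smallest integer n is 39.

39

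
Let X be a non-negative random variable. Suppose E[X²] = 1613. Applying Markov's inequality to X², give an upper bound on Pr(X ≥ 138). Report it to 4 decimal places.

0.0847

Since X ≥ 0, the event {X ≥ 138} is the same as {X² ≥ 19044}.
Markov's inequality applied to X² gives Pr(X² ≥ 19044) ≤ E[X²]/19044 = 1613/19044 = 0.0847.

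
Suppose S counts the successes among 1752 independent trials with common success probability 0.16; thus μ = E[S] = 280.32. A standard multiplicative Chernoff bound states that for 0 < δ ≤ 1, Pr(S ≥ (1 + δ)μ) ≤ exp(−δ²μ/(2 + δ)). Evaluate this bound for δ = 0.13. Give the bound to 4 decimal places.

0.1082

Exponent = δ²μ/(2 + δ) = 0.13²·280.32/2.13 = 2.2241.
Bound = exp(−2.2241) = 0.10816.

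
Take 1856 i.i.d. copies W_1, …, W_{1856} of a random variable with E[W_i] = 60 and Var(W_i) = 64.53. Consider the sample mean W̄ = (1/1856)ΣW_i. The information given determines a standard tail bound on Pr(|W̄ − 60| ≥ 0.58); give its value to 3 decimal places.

0.103

With mean and variance of each term known, Chebyshev's inequality bounds the deviation of the sum (or sample mean).
Var(W̄) = Var(W_i)/n = 64.53/1856 = 0.034768.
Chebyshev: Pr(|W̄ − 60| ≥ 0.58) ≤ Var(W̄)/(0.58)² = 64.53/(1856·0.58²) = 0.1034.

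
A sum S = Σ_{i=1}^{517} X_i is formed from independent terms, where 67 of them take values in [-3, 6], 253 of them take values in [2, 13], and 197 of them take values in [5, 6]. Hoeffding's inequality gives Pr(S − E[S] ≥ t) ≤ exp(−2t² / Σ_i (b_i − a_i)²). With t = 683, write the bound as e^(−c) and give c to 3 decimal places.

Σ(b_i − a_i)² = 67·9² + 253·11² + 197·1² = 36237.
c = 2t² / 36237 = 2·683² / 36237 = 25.7466.

25.747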